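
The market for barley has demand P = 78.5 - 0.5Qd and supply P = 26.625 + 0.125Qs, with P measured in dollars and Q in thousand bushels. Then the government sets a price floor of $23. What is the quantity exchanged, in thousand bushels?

83

Rearranging demand gives Qd = 157 - 2P; rearranging supply gives Qs = 8P - 213. Without the control the market clears where 157 - 2P = 8P - 213, i.e. P* = 37 and Q* = 83.
Since 23 is below P* = 37, the floor does not bind and the free-market outcome prevails.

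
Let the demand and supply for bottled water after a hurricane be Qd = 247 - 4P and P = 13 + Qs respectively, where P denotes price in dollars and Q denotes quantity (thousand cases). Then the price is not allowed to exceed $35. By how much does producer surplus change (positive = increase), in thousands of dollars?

-518.5

Rearranging supply gives Qs = P - 13. In a free market, 247 - 4P = P - 13 gives the equilibrium P* = 52, Q* = 39.
Since 35 < 52, the ceiling is binding.
At P = 35: Qd = 247 - 4·35 = 107 and Qs = 35 - 13 = 22.
Producer surplus without the control is ½ · (52 - 13) · 39 = 760.5.
With the ceiling, producers sell 22 units at 35, so PS = ½ · (35 - 13) · 22 = 242.
Change in producer surplus = 242 - 760.5 = -518.5.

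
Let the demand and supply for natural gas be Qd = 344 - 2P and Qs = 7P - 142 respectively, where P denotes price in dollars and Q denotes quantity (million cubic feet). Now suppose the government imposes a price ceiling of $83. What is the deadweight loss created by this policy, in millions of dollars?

Without the control the market clears where 344 - 2P = 7P - 142, i.e. P* = 54 and Q* = 236.
The ceiling of 83 is above the equilibrium price 54, so it is not binding; the market clears at P* = 54, Q* = 236.
Since the control does not bind, no trades are prevented and deadweight loss is zero.

0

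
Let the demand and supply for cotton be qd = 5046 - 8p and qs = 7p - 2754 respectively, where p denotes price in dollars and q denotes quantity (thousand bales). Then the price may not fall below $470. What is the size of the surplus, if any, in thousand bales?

Setting quantity demanded equal to quantity supplied, 5046 - 8p = 7p - 2754, gives p* = 520 and q* = 886.
Since 470 is below p* = 520, the floor does not bind and the free-market outcome prevails.
Since the control does not bind, there is no surplus.

0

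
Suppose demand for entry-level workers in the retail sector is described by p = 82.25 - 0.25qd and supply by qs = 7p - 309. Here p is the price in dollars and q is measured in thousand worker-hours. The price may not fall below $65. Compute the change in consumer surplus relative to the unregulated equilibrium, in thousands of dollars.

Rearranging demand gives qd = 329 - 4p. In a free market, 329 - 4p = 7p - 309 gives the equilibrium p* = 58, q* = 97.
Since 65 > 58, the floor is binding.
At p = 65: qd = 329 - 4·65 = 69 and qs = 7·65 - 309 = 146.
Consumer surplus without the control is ½ · (82.25 - 58) · 97 = 1176.125.
With the floor, consumers buy 69 units at 65, so CS = ½ · (82.25 - 65) · 69 = 595.125.
Change in consumer surplus = 595.125 - 1176.125 = -581.

-581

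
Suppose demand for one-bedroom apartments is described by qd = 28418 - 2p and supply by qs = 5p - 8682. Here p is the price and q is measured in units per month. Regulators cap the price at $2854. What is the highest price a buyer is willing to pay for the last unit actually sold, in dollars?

In a free market, 28418 - 2p = 5p - 8682 gives the equilibrium p* = 5300, q* = 17818.
Since 2854 < 5300, the ceiling is binding.
At p = 2854: qd = 28418 - 2·2854 = 22710 and qs = 5·2854 - 8682 = 5588.
Only 5588 units reach the market. On the demand curve, the marginal buyer's willingness to pay at q = 5588 is (28418 - 5588)/2 = 11415.

11415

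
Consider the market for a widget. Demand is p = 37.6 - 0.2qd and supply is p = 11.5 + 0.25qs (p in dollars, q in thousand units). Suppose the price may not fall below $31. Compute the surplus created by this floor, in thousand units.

Rearranging demand gives qd = 188 - 5p; rearranging supply gives qs = 4p - 46. Setting quantity demanded equal to quantity supplied, 188 - 5p = 4p - 46, gives p* = 26 and q* = 58.
The floor of 31 is above the equilibrium price 26, so it binds.
At p = 31: qd = 188 - 5·31 = 33 and qs = 4·31 - 46 = 78.
Surplus = qs - qd = 78 - 33 = 45.

45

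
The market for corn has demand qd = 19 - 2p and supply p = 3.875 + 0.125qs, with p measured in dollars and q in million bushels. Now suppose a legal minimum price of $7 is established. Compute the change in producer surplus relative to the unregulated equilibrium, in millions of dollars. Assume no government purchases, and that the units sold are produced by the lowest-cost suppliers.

9

Rearranging supply gives qs = 8p - 31. Setting quantity demanded equal to quantity supplied, 19 - 2p = 8p - 31, gives p* = 5 and q* = 9.
Since 7 > 5, the floor is binding.
At p = 7: qd = 19 - 2·7 = 5 and qs = 8·7 - 31 = 25.
Producer surplus without the control is ½ · (5 - 3.875) · 9 = 5.0625.
With the floor, 5 units are sold at 7. The supply price at q = 5 is 4.5, so PS = ½ · [(7 - 3.875) + (7 - 4.5)] · 5 = 14.0625.
Change in producer surplus = 14.0625 - 5.0625 = 9.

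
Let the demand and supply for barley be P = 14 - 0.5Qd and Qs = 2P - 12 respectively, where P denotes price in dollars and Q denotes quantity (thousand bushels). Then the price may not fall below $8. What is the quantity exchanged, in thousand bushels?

8

Rearranging demand gives Qd = 28 - 2P. Setting quantity demanded equal to quantity supplied, 28 - 2P = 2P - 12, gives P* = 10 and Q* = 8.
The floor of 8 is below the equilibrium price 10, so it is not binding; the market clears at P* = 10, Q* = 8.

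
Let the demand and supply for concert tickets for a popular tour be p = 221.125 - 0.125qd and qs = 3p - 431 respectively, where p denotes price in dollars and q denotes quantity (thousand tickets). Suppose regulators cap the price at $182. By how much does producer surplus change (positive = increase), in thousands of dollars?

-2556

Rearranging demand gives qd = 1769 - 8p. In a free market, 1769 - 8p = 3p - 431 gives the equilibrium p* = 200, q* = 169.
The ceiling of 182 is below the equilibrium price 200, so it binds.
At p = 182: qd = 1769 - 8·182 = 313 and qs = 3·182 - 431 = 115.
Producer surplus without the control is ½ · (200 - 431/3) · 169 = 28561/6.
With the ceiling, producers sell 115 units at 182, so PS = ½ · (182 - 431/3) · 115 = 13225/6.
Change in producer surplus = 13225/6 - 28561/6 = -2556.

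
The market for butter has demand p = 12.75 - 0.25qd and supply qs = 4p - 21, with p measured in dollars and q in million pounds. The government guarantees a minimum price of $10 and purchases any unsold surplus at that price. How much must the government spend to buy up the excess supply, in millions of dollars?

80

Rearranging demand gives qd = 51 - 4p. Without the control the market clears where 51 - 4p = 4p - 21, i.e. p* = 9 and q* = 15.
Since 10 > 9, the floor is binding.
At p = 10: qd = 51 - 4·10 = 11 and qs = 4·10 - 21 = 19.
Surplus = qs - qd = 8.
Government expenditure = surplus × support price = 8 × 10 = 80.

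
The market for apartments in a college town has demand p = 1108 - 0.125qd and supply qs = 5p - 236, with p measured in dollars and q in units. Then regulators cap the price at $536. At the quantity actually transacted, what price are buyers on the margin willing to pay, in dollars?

Rearranging demand gives qd = 8864 - 8p. Setting quantity demanded equal to quantity supplied, 8864 - 8p = 5p - 236, gives p* = 700 and q* = 3264.
The ceiling of 536 is below the equilibrium price 700, so it binds.
At p = 536: qd = 8864 - 8·536 = 4576 and qs = 5·536 - 236 = 2444.
Only 2444 units reach the market. On the demand curve, the marginal buyer's willingness to pay at q = 2444 is (8864 - 2444)/8 = 802.5.

802.5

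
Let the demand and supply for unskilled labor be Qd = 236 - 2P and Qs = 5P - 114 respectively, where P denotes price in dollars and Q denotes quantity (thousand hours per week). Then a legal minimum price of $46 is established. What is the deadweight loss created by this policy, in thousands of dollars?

0

In a free market, 236 - 2P = 5P - 114 gives the equilibrium P* = 50, Q* = 136.
Since 46 is below P* = 50, the floor does not bind and the free-market outcome prevails.
Since the control does not bind, no trades are prevented and deadweight loss is zero.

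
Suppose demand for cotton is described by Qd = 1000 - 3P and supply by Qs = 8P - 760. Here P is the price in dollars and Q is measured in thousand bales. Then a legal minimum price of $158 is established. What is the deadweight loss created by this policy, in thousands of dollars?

Equilibrium: 1000 - 3P = 8P - 760, so 1760 = 11P and P* = 160, Q* = 520.
Since 158 is below P* = 160, the floor does not bind and the free-market outcome prevails.
Since the control does not bind, no trades are prevented and deadweight loss is zero.

0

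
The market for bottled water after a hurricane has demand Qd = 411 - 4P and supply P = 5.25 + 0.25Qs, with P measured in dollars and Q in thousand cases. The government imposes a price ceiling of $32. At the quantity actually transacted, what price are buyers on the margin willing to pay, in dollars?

Rearranging supply gives Qs = 4P - 21. Equilibrium: 411 - 4P = 4P - 21, so 432 = 8P and P* = 54, Q* = 195.
Because the ceiling (32) lies below the market-clearing price, it is binding.
At P = 32: Qd = 411 - 4·32 = 283 and Qs = 4·32 - 21 = 107.
Only 107 units reach the market. On the demand curve, the marginal buyer's willingness to pay at Q = 107 is (411 - 107)/4 = 76.

76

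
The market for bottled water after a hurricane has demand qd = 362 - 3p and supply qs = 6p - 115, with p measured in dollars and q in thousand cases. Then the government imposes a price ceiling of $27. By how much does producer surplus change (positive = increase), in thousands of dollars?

-3250

Setting quantity demanded equal to quantity supplied, 362 - 3p = 6p - 115, gives p* = 53 and q* = 203.
Because the ceiling (27) lies below the market-clearing price, it is binding.
At p = 27: qd = 362 - 3·27 = 281 and qs = 6·27 - 115 = 47.
Producer surplus without the control is ½ · (53 - 115/6) · 203 = 41209/12.
With the ceiling, producers sell 47 units at 27, so PS = ½ · (27 - 115/6) · 47 = 2209/12.
Change in producer surplus = 2209/12 - 41209/12 = -3250.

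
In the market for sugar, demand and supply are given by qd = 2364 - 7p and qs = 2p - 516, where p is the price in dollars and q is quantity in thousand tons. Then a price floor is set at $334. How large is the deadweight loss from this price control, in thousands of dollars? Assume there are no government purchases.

Equilibrium: 2364 - 7p = 2p - 516, so 2880 = 9p and p* = 320, q* = 124.
Since 334 > 320, the floor is binding.
At p = 334: qd = 2364 - 7·334 = 26 and qs = 2·334 - 516 = 152.
Quantity traded falls to 26. At q = 26 the demand price is (2364 - 26)/7 = 334 and the supply price is (516 + 26)/2 = 271.
Deadweight loss = ½ · (334 - 271) · (124 - 26) = ½ · 63 · 98 = 3087.

3087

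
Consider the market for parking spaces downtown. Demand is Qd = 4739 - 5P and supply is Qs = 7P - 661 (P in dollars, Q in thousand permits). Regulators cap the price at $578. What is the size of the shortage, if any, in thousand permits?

Without the control the market clears where 4739 - 5P = 7P - 661, i.e. P* = 450 and Q* = 2489.
Since 578 is above P* = 450, the ceiling does not bind and the free-market outcome prevails.
Since the control does not bind, there is no shortage.

0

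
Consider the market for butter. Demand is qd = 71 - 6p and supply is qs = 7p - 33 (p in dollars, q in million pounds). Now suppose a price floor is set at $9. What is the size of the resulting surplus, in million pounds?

Without the control the market clears where 71 - 6p = 7p - 33, i.e. p* = 8 and q* = 23.
The floor of 9 is above the equilibrium price 8, so it binds.
At p = 9: qd = 71 - 6·9 = 17 and qs = 7·9 - 33 = 30.
Surplus = qs - qd = 30 - 17 = 13.

13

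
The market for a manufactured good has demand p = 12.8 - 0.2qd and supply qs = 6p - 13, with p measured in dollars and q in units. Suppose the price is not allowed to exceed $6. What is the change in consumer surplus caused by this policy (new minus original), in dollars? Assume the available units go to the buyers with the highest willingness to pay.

19.4

Rearranging demand gives qd = 64 - 5p. Equilibrium: 64 - 5p = 6p - 13, so 77 = 11p and p* = 7, q* = 29.
The ceiling of 6 is below the equilibrium price 7, so it binds.
At p = 6: qd = 64 - 5·6 = 34 and qs = 6·6 - 13 = 23.
Consumer surplus without the control is ½ · (12.8 - 7) · 29 = 84.1.
With the ceiling, 23 units are sold at 6 (assume they go to the highest-value buyers). The demand price at q = 23 is 8.2, so CS = ½ · [(12.8 - 6) + (8.2 - 6)] · 23 = 103.5.
Change in consumer surplus = 103.5 - 84.1 = 19.4.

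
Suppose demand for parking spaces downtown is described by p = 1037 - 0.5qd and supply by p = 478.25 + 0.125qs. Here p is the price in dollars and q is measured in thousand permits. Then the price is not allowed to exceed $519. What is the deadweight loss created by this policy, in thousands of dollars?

100820

Rearranging demand gives qd = 2074 - 2p; rearranging supply gives qs = 8p - 3826. Equilibrium: 2074 - 2p = 8p - 3826, so 5900 = 10p and p* = 590, q* = 894.
Since 519 < 590, the ceiling is binding.
At p = 519: qd = 2074 - 2·519 = 1036 and qs = 8·519 - 3826 = 326.
Quantity traded falls to 326. At q = 326 the demand price is (2074 - 326)/2 = 874 and the supply price is (3826 + 326)/8 = 519.
Deadweight loss = ½ · (874 - 519) · (894 - 326) = ½ · 355 · 568 = 100820.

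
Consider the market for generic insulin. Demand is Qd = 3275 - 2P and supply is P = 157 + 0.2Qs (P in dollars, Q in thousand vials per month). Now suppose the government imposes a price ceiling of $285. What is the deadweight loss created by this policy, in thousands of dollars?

Rearranging supply gives Qs = 5P - 785. In a free market, 3275 - 2P = 5P - 785 gives the equilibrium P* = 580, Q* = 2115.
Since 285 < 580, the ceiling is binding.
At P = 285: Qd = 3275 - 2·285 = 2705 and Qs = 5·285 - 785 = 640.
Quantity traded falls to 640. At Q = 640 the demand price is (3275 - 640)/2 = 1317.5 and the supply price is (785 + 640)/5 = 285.
Deadweight loss = ½ · (1317.5 - 285) · (2115 - 640) = ½ · 1032.5 · 1475 = 761468.75.

761468.75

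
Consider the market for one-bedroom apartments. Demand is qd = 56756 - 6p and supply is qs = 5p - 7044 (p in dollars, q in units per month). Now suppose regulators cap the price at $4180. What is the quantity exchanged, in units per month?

13856

Without the control the market clears where 56756 - 6p = 5p - 7044, i.e. p* = 5800 and q* = 21956.
Because the ceiling (4180) lies below the market-clearing price, it is binding.
At p = 4180: qd = 56756 - 6·4180 = 31676 and qs = 5·4180 - 7044 = 13856.
The quantity actually transacted is the short side, supply: 13856.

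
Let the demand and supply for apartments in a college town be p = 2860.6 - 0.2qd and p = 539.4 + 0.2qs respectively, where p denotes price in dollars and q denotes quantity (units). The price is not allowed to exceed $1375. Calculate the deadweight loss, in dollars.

Rearranging demand gives qd = 14303 - 5p; rearranging supply gives qs = 5p - 2697. In a free market, 14303 - 5p = 5p - 2697 gives the equilibrium p* = 1700, q* = 5803.
The ceiling of 1375 is below the equilibrium price 1700, so it binds.
At p = 1375: qd = 14303 - 5·1375 = 7428 and qs = 5·1375 - 2697 = 4178.
Quantity traded falls to 4178. At q = 4178 the demand price is (14303 - 4178)/5 = 2025 and the supply price is (2697 + 4178)/5 = 1375.
Deadweight loss = ½ · (2025 - 1375) · (5803 - 4178) = ½ · 650 · 1625 = 528125.

528125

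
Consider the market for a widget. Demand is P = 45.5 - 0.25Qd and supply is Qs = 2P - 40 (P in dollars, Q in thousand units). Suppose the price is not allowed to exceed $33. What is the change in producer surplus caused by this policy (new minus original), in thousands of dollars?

Rearranging demand gives Qd = 182 - 4P. Without the control the market clears where 182 - 4P = 2P - 40, i.e. P* = 37 and Q* = 34.
Because the ceiling (33) lies below the market-clearing price, it is binding.
At P = 33: Qd = 182 - 4·33 = 50 and Qs = 2·33 - 40 = 26.
Producer surplus without the control is ½ · (37 - 20) · 34 = 289.
With the ceiling, producers sell 26 units at 33, so PS = ½ · (33 - 20) · 26 = 169.
Change in producer surplus = 169 - 289 = -120.

-120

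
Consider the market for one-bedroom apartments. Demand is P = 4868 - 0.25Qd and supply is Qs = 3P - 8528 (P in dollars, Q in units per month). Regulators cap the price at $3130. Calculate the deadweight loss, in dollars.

Rearranging demand gives Qd = 19472 - 4P. Setting quantity demanded equal to quantity supplied, 19472 - 4P = 3P - 8528, gives P* = 4000 and Q* = 3472.
Because the ceiling (3130) lies below the market-clearing price, it is binding.
At P = 3130: Qd = 19472 - 4·3130 = 6952 and Qs = 3·3130 - 8528 = 862.
Quantity traded falls to 862. At Q = 862 the demand price is (19472 - 862)/4 = 4652.5 and the supply price is (8528 + 862)/3 = 3130.
Deadweight loss = ½ · (4652.5 - 3130) · (3472 - 862) = ½ · 1522.5 · 2610 = 1986862.5.

1986862.5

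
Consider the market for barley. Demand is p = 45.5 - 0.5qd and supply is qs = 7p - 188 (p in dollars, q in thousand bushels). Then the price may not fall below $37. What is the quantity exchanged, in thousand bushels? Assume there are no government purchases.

Rearranging demand gives qd = 91 - 2p. In a free market, 91 - 2p = 7p - 188 gives the equilibrium p* = 31, q* = 29.
Because the floor (37) lies above the market-clearing price, it is binding.
At p = 37: qd = 91 - 2·37 = 17 and qs = 7·37 - 188 = 71.
The quantity actually transacted is the short side, demand: 17.

17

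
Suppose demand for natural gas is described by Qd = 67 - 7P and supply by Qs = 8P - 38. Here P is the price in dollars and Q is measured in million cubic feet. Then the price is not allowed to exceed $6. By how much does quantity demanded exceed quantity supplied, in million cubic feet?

Equilibrium: 67 - 7P = 8P - 38, so 105 = 15P and P* = 7, Q* = 18.
Since 6 < 7, the ceiling is binding.
At P = 6: Qd = 67 - 7·6 = 25 and Qs = 8·6 - 38 = 10.
Shortage = Qd - Qs = 25 - 10 = 15.

15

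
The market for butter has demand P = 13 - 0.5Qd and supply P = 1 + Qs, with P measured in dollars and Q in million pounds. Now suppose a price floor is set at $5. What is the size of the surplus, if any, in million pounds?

Rearranging demand gives Qd = 26 - 2P; rearranging supply gives Qs = P - 1. In a free market, 26 - 2P = P - 1 gives the equilibrium P* = 9, Q* = 8.
Since 5 is below P* = 9, the floor does not bind and the free-market outcome prevails.
Since the control does not bind, there is no surplus.

0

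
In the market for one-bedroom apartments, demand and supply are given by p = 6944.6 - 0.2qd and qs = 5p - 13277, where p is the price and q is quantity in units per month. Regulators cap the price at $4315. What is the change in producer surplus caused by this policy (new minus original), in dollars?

Rearranging demand gives qd = 34723 - 5p. Without the control the market clears where 34723 - 5p = 5p - 13277, i.e. p* = 4800 and q* = 10723.
Since 4315 < 4800, the ceiling is binding.
At p = 4315: qd = 34723 - 5·4315 = 13148 and qs = 5·4315 - 13277 = 8298.
Producer surplus without the control is ½ · (4800 - 2655.4) · 10723 = 11498272.9.
With the ceiling, producers sell 8298 units at 4315, so PS = ½ · (4315 - 2655.4) · 8298 = 6885680.4.
Change in producer surplus = 6885680.4 - 11498272.9 = -4612592.5.

-4612592.5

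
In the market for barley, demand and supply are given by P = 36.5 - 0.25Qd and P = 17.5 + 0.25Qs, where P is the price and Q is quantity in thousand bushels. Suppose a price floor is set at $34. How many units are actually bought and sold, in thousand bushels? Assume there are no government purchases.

Rearranging demand gives Qd = 146 - 4P; rearranging supply gives Qs = 4P - 70. Equilibrium: 146 - 4P = 4P - 70, so 216 = 8P and P* = 27, Q* = 38.
Since 34 > 27, the floor is binding.
At P = 34: Qd = 146 - 4·34 = 10 and Qs = 4·34 - 70 = 66.
The quantity actually transacted is the short side, demand: 10.

10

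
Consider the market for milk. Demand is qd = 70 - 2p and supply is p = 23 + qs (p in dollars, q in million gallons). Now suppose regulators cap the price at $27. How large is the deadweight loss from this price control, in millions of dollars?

12

Rearranging supply gives qs = p - 23. Equilibrium: 70 - 2p = p - 23, so 93 = 3p and p* = 31, q* = 8.
The ceiling of 27 is below the equilibrium price 31, so it binds.
At p = 27: qd = 70 - 2·27 = 16 and qs = 27 - 23 = 4.
Quantity traded falls to 4. At q = 4 the demand price is (70 - 4)/2 = 33 and the supply price is 23 + 4 = 27.
Deadweight loss = ½ · (33 - 27) · (8 - 4) = ½ · 6 · 4 = 12.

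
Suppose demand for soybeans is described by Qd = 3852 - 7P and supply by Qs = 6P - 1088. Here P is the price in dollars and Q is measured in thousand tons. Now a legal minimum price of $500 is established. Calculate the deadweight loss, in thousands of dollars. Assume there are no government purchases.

Without the control the market clears where 3852 - 7P = 6P - 1088, i.e. P* = 380 and Q* = 1192.
Because the floor (500) lies above the market-clearing price, it is binding.
At P = 500: Qd = 3852 - 7·500 = 352 and Qs = 6·500 - 1088 = 1912.
Quantity traded falls to 352. At Q = 352 the demand price is (3852 - 352)/7 = 500 and the supply price is (1088 + 352)/6 = 240.
Deadweight loss = ½ · (500 - 240) · (1192 - 352) = ½ · 260 · 840 = 109200.

109200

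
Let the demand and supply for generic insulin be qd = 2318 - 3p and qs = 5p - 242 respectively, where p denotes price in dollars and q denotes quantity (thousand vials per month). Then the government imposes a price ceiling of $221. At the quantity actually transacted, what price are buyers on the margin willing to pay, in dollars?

485

Setting quantity demanded equal to quantity supplied, 2318 - 3p = 5p - 242, gives p* = 320 and q* = 1358.
The ceiling of 221 is below the equilibrium price 320, so it binds.
At p = 221: qd = 2318 - 3·221 = 1655 and qs = 5·221 - 242 = 863.
Only 863 units reach the market. On the demand curve, the marginal buyer's willingness to pay at q = 863 is (2318 - 863)/3 = 485.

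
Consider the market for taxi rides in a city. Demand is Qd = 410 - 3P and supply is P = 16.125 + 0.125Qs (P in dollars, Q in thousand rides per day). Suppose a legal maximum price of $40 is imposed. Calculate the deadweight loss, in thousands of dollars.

1188

Rearranging supply gives Qs = 8P - 129. Setting quantity demanded equal to quantity supplied, 410 - 3P = 8P - 129, gives P* = 49 and Q* = 263.
Because the ceiling (40) lies below the market-clearing price, it is binding.
At P = 40: Qd = 410 - 3·40 = 290 and Qs = 8·40 - 129 = 191.
Quantity traded falls to 191. At Q = 191 the demand price is (410 - 191)/3 = 73 and the supply price is (129 + 191)/8 = 40.
Deadweight loss = ½ · (73 - 40) · (263 - 191) = ½ · 33 · 72 = 1188.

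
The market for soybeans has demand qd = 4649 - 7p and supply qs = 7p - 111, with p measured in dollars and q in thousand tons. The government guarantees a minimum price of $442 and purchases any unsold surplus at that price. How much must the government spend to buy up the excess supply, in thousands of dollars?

631176

Setting quantity demanded equal to quantity supplied, 4649 - 7p = 7p - 111, gives p* = 340 and q* = 2269.
Since 442 > 340, the floor is binding.
At p = 442: qd = 4649 - 7·442 = 1555 and qs = 7·442 - 111 = 2983.
Surplus = qs - qd = 1428.
Government expenditure = surplus × support price = 1428 × 442 = 631176.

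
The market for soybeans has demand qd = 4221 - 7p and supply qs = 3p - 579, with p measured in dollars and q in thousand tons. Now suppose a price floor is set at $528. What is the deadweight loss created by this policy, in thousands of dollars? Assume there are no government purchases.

26880

Without the control the market clears where 4221 - 7p = 3p - 579, i.e. p* = 480 and q* = 861.
Since 528 > 480, the floor is binding.
At p = 528: qd = 4221 - 7·528 = 525 and qs = 3·528 - 579 = 1005.
Quantity traded falls to 525. At q = 525 the demand price is (4221 - 525)/7 = 528 and the supply price is (579 + 525)/3 = 368.
Deadweight loss = ½ · (528 - 368) · (861 - 525) = ½ · 160 · 336 = 26880.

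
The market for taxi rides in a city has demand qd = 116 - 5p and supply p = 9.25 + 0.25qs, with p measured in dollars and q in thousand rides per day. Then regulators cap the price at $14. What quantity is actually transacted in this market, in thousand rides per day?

Rearranging supply gives qs = 4p - 37. Without the control the market clears where 116 - 5p = 4p - 37, i.e. p* = 17 and q* = 31.
Since 14 < 17, the ceiling is binding.
At p = 14: qd = 116 - 5·14 = 46 and qs = 4·14 - 37 = 19.
The quantity actually transacted is the short side, supply: 19.

19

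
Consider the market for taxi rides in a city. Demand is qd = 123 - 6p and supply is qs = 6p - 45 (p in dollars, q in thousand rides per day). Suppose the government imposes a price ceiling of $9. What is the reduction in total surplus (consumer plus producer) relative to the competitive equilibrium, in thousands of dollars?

Setting quantity demanded equal to quantity supplied, 123 - 6p = 6p - 45, gives p* = 14 and q* = 39.
The ceiling of 9 is below the equilibrium price 14, so it binds.
At p = 9: qd = 123 - 6·9 = 69 and qs = 6·9 - 45 = 9.
Quantity traded falls to 9. At q = 9 the demand price is (123 - 9)/6 = 19 and the supply price is (45 + 9)/6 = 9.
Deadweight loss = ½ · (19 - 9) · (39 - 9) = ½ · 10 · 30 = 150.

150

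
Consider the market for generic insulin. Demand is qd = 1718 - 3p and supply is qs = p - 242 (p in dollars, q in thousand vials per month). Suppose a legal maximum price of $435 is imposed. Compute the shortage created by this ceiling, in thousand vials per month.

In a free market, 1718 - 3p = p - 242 gives the equilibrium p* = 490, q* = 248.
The ceiling of 435 is below the equilibrium price 490, so it binds.
At p = 435: qd = 1718 - 3·435 = 413 and qs = 435 - 242 = 193.
Shortage = qd - qs = 413 - 193 = 220.

220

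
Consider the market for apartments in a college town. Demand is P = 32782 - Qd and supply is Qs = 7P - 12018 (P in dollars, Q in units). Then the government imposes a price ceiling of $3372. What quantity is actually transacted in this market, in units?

11586

Rearranging demand gives Qd = 32782 - P. Equilibrium: 32782 - P = 7P - 12018, so 44800 = 8P and P* = 5600, Q* = 27182.
Because the ceiling (3372) lies below the market-clearing price, it is binding.
At P = 3372: Qd = 32782 - 3372 = 29410 and Qs = 7·3372 - 12018 = 11586.
The quantity actually transacted is the short side, supply: 11586.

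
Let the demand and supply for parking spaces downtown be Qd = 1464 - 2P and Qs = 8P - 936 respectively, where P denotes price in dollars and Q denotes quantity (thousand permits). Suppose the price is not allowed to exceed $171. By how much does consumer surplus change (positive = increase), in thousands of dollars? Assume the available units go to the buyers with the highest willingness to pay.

-46368

Setting quantity demanded equal to quantity supplied, 1464 - 2P = 8P - 936, gives P* = 240 and Q* = 984.
The ceiling of 171 is below the equilibrium price 240, so it binds.
At P = 171: Qd = 1464 - 2·171 = 1122 and Qs = 8·171 - 936 = 432.
Consumer surplus without the control is ½ · (732 - 240) · 984 = 242064.
With the ceiling, 432 units are sold at 171 (assume they go to the highest-value buyers). The demand price at Q = 432 is 516, so CS = ½ · [(732 - 171) + (516 - 171)] · 432 = 195696.
Change in consumer surplus = 195696 - 242064 = -46368.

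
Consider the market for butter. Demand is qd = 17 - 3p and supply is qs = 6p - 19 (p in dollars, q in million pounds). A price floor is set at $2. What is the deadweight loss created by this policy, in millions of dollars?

Setting quantity demanded equal to quantity supplied, 17 - 3p = 6p - 19, gives p* = 4 and q* = 5.
The floor of 2 is below the equilibrium price 4, so it is not binding; the market clears at p* = 4, q* = 5.
Since the control does not bind, no trades are prevented and deadweight loss is zero.

0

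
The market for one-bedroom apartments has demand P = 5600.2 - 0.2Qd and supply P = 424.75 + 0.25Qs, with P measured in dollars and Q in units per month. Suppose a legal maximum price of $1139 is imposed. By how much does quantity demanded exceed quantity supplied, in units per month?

Rearranging demand gives Qd = 28001 - 5P; rearranging supply gives Qs = 4P - 1699. Without the control the market clears where 28001 - 5P = 4P - 1699, i.e. P* = 3300 and Q* = 11501.
Since 1139 < 3300, the ceiling is binding.
At P = 1139: Qd = 28001 - 5·1139 = 22306 and Qs = 4·1139 - 1699 = 2857.
Shortage = Qd - Qs = 22306 - 2857 = 19449.

19449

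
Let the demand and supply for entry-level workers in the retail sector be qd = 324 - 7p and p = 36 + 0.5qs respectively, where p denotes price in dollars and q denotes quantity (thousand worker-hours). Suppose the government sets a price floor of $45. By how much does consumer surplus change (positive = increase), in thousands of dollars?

Rearranging supply gives qs = 2p - 72. In a free market, 324 - 7p = 2p - 72 gives the equilibrium p* = 44, q* = 16.
The floor of 45 is above the equilibrium price 44, so it binds.
At p = 45: qd = 324 - 7·45 = 9 and qs = 2·45 - 72 = 18.
Consumer surplus without the control is ½ · (324/7 - 44) · 16 = 128/7.
With the floor, consumers buy 9 units at 45, so CS = ½ · (324/7 - 45) · 9 = 81/14.
Change in consumer surplus = 81/14 - 128/7 = -12.5.

-12.5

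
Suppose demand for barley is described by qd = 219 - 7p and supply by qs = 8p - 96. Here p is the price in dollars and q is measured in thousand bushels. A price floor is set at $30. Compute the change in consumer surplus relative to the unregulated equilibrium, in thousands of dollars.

In a free market, 219 - 7p = 8p - 96 gives the equilibrium p* = 21, q* = 72.
Since 30 > 21, the floor is binding.
At p = 30: qd = 219 - 7·30 = 9 and qs = 8·30 - 96 = 144.
Consumer surplus without the control is ½ · (219/7 - 21) · 72 = 2592/7.
With the floor, consumers buy 9 units at 30, so CS = ½ · (219/7 - 30) · 9 = 81/14.
Change in consumer surplus = 81/14 - 2592/7 = -364.5.

-364.5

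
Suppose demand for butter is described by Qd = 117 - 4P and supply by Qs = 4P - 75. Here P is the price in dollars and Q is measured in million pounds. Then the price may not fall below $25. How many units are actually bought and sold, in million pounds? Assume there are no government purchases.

17

Setting quantity demanded equal to quantity supplied, 117 - 4P = 4P - 75, gives P* = 24 and Q* = 21.
Since 25 > 24, the floor is binding.
At P = 25: Qd = 117 - 4·25 = 17 and Qs = 4·25 - 75 = 25.
The quantity actually transacted is the short side, demand: 17.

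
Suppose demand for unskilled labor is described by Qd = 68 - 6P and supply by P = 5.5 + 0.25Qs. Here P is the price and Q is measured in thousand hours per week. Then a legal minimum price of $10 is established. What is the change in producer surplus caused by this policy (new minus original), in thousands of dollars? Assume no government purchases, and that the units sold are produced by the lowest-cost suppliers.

3.5

Rearranging supply gives Qs = 4P - 22. In a free market, 68 - 6P = 4P - 22 gives the equilibrium P* = 9, Q* = 14.
Because the floor (10) lies above the market-clearing price, it is binding.
At P = 10: Qd = 68 - 6·10 = 8 and Qs = 4·10 - 22 = 18.
Producer surplus without the control is ½ · (9 - 5.5) · 14 = 24.5.
With the floor, 8 units are sold at 10. The supply price at Q = 8 is 7.5, so PS = ½ · [(10 - 5.5) + (10 - 7.5)] · 8 = 28.
Change in producer surplus = 28 - 24.5 = 3.5.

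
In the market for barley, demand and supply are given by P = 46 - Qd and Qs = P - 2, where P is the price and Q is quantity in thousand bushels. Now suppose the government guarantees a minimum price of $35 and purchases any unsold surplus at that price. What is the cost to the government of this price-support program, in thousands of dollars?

Rearranging demand gives Qd = 46 - P. Equilibrium: 46 - P = P - 2, so 48 = 2P and P* = 24, Q* = 22.
Since 35 > 24, the floor is binding.
At P = 35: Qd = 46 - 35 = 11 and Qs = 35 - 2 = 33.
Surplus = Qs - Qd = 22.
Government expenditure = surplus × support price = 22 × 35 = 770.

770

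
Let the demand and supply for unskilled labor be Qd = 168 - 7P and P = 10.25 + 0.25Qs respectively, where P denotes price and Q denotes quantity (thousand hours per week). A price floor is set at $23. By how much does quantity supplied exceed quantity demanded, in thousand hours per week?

Rearranging supply gives Qs = 4P - 41. Equilibrium: 168 - 7P = 4P - 41, so 209 = 11P and P* = 19, Q* = 35.
The floor of 23 is above the equilibrium price 19, so it binds.
At P = 23: Qd = 168 - 7·23 = 7 and Qs = 4·23 - 41 = 51.
Surplus = Qs - Qd = 51 - 7 = 44.

44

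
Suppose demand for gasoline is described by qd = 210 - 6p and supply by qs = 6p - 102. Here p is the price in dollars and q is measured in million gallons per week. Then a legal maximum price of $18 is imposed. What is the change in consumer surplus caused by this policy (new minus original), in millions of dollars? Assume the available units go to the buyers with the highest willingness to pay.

-144

In a free market, 210 - 6p = 6p - 102 gives the equilibrium p* = 26, q* = 54.
Because the ceiling (18) lies below the market-clearing price, it is binding.
At p = 18: qd = 210 - 6·18 = 102 and qs = 6·18 - 102 = 6.
Consumer surplus without the control is ½ · (35 - 26) · 54 = 243.
With the ceiling, 6 units are sold at 18 (assume they go to the highest-value buyers). The demand price at q = 6 is 34, so CS = ½ · [(35 - 18) + (34 - 18)] · 6 = 99.
Change in consumer surplus = 99 - 243 = -144.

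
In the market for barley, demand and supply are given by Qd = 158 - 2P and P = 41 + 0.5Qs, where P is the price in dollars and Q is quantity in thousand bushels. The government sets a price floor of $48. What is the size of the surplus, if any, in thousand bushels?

0

Rearranging supply gives Qs = 2P - 82. Without the control the market clears where 158 - 2P = 2P - 82, i.e. P* = 60 and Q* = 38.
The floor of 48 is below the equilibrium price 60, so it is not binding; the market clears at P* = 60, Q* = 38.
Since the control does not bind, there is no surplus.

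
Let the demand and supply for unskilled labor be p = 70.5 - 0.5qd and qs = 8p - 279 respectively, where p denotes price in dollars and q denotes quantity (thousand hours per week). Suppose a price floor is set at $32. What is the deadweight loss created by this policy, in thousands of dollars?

Rearranging demand gives qd = 141 - 2p. In a free market, 141 - 2p = 8p - 279 gives the equilibrium p* = 42, q* = 57.
The floor of 32 is below the equilibrium price 42, so it is not binding; the market clears at p* = 42, q* = 57.
Since the control does not bind, no trades are prevented and deadweight loss is zero.

0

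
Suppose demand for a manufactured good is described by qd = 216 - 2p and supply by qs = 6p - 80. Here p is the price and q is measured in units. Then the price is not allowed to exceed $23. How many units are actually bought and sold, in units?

Setting quantity demanded equal to quantity supplied, 216 - 2p = 6p - 80, gives p* = 37 and q* = 142.
The ceiling of 23 is below the equilibrium price 37, so it binds.
At p = 23: qd = 216 - 2·23 = 170 and qs = 6·23 - 80 = 58.
The quantity actually transacted is the short side, supply: 58.

58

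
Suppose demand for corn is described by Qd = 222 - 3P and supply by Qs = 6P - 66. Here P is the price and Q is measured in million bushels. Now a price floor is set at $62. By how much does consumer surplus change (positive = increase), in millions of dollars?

-2430

Setting quantity demanded equal to quantity supplied, 222 - 3P = 6P - 66, gives P* = 32 and Q* = 126.
The floor of 62 is above the equilibrium price 32, so it binds.
At P = 62: Qd = 222 - 3·62 = 36 and Qs = 6·62 - 66 = 306.
Consumer surplus without the control is ½ · (74 - 32) · 126 = 2646.
With the floor, consumers buy 36 units at 62, so CS = ½ · (74 - 62) · 36 = 216.
Change in consumer surplus = 216 - 2646 = -2430.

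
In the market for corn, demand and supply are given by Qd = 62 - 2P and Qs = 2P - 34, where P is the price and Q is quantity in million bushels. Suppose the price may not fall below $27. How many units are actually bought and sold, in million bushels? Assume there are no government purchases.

Setting quantity demanded equal to quantity supplied, 62 - 2P = 2P - 34, gives P* = 24 and Q* = 14.
Because the floor (27) lies above the market-clearing price, it is binding.
At P = 27: Qd = 62 - 2·27 = 8 and Qs = 2·27 - 34 = 20.
The quantity actually transacted is the short side, demand: 8.

8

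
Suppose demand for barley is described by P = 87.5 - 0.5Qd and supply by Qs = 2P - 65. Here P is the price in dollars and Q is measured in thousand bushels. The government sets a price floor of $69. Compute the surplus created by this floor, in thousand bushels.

36

Rearranging demand gives Qd = 175 - 2P. Setting quantity demanded equal to quantity supplied, 175 - 2P = 2P - 65, gives P* = 60 and Q* = 55.
The floor of 69 is above the equilibrium price 60, so it binds.
At P = 69: Qd = 175 - 2·69 = 37 and Qs = 2·69 - 65 = 73.
Surplus = Qs - Qd = 73 - 37 = 36.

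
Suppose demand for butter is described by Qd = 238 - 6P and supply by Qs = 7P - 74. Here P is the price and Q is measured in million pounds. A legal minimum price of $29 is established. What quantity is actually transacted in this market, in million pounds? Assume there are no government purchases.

64

In a free market, 238 - 6P = 7P - 74 gives the equilibrium P* = 24, Q* = 94.
Since 29 > 24, the floor is binding.
At P = 29: Qd = 238 - 6·29 = 64 and Qs = 7·29 - 74 = 129.
The quantity actually transacted is the short side, demand: 64.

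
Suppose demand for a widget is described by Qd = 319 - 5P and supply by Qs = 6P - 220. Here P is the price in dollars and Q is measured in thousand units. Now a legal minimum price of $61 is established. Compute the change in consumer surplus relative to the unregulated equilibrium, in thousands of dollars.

-528

Without the control the market clears where 319 - 5P = 6P - 220, i.e. P* = 49 and Q* = 74.
The floor of 61 is above the equilibrium price 49, so it binds.
At P = 61: Qd = 319 - 5·61 = 14 and Qs = 6·61 - 220 = 146.
Consumer surplus without the control is ½ · (63.8 - 49) · 74 = 547.6.
With the floor, consumers buy 14 units at 61, so CS = ½ · (63.8 - 61) · 14 = 19.6.
Change in consumer surplus = 19.6 - 547.6 = -528.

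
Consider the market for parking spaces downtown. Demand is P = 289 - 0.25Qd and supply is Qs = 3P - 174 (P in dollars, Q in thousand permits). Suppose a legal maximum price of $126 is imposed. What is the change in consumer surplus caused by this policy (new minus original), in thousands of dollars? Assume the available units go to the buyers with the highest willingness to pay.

8448

Rearranging demand gives Qd = 1156 - 4P. In a free market, 1156 - 4P = 3P - 174 gives the equilibrium P* = 190, Q* = 396.
The ceiling of 126 is below the equilibrium price 190, so it binds.
At P = 126: Qd = 1156 - 4·126 = 652 and Qs = 3·126 - 174 = 204.
Consumer surplus without the control is ½ · (289 - 190) · 396 = 19602.
With the ceiling, 204 units are sold at 126 (assume they go to the highest-value buyers). The demand price at Q = 204 is 238, so CS = ½ · [(289 - 126) + (238 - 126)] · 204 = 28050.
Change in consumer surplus = 28050 - 19602 = 8448.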